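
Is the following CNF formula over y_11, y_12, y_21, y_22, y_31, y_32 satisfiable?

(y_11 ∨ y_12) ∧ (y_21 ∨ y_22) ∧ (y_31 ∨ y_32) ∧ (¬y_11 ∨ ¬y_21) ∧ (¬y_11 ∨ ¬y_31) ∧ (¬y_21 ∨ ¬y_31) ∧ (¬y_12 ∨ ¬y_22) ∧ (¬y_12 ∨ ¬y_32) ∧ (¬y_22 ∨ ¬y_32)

Case y_11 = True:
Unit clause (¬y_21) forces y_21 = False.
Unit clause (y_22) forces y_22 = True.
Unit clause (¬y_31) forces y_31 = False.
Unit clause (y_32) forces y_32 = True.
Now (¬y_32) is unsatisfied and unit — conflict.
So y_11 must be the other value — set y_11 = False.
Unit clause (y_12) forces y_12 = True.
Unit clause (¬y_22) forces y_22 = False.
Unit clause (y_21) forces y_21 = True.
Unit clause (¬y_31) forces y_31 = False.
Unit clause (y_32) forces y_32 = True.
Now (¬y_32) is unsatisfied and unit — conflict.
Either choice for y_11 ends in contradiction.
No assignment satisfies every clause.

No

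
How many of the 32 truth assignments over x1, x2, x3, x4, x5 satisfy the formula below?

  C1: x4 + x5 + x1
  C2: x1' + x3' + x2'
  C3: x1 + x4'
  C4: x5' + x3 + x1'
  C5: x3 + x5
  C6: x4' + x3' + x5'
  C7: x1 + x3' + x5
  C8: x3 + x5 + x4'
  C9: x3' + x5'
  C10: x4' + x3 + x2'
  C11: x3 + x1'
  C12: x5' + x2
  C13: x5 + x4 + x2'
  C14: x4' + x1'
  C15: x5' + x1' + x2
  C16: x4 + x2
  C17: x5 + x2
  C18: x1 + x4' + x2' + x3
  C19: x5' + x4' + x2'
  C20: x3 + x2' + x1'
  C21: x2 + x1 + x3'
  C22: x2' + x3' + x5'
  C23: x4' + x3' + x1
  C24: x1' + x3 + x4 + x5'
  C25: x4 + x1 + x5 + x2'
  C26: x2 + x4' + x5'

There are 2^5 = 32 truth assignments over (x1, x2, x3, x4, x5).
Split on x2. With x2 = 1, the clauses containing x2 are satisfied and x2' drops from the rest; 1 of the 2^4 = 16 assignments to the other variables satisfy what remains.
With x2 = 0, by the same count on the reduced clause set, 0 assignments work.
(One model: x1=F, x2=T, x3=F, x4=F, x5=T.)
Total: 1 + 0 = 1.

1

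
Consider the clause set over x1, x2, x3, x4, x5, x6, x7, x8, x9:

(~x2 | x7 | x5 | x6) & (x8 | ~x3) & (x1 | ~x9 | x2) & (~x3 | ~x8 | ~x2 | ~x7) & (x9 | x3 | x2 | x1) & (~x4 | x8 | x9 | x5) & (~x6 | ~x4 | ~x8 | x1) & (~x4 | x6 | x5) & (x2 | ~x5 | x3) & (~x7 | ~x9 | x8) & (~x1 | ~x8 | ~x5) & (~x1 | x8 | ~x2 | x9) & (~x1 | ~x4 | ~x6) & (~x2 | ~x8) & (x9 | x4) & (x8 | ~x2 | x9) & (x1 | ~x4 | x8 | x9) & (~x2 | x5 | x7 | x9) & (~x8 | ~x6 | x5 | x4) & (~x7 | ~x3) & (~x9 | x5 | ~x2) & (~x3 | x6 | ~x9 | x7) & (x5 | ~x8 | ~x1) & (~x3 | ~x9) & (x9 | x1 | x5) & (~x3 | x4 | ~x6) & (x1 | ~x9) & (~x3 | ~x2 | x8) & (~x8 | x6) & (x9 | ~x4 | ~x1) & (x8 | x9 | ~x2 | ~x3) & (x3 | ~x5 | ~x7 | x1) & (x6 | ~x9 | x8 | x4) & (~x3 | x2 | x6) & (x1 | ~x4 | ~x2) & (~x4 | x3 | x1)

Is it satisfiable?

Branch on x8: set x8 = 0.
The clause (~x3) is unit, so x3 = 0.
Branch on x2: set x2 = 1.
The clause (x9) is unit, so x9 = 1.
The clause (~x7) is unit, so x7 = 0.
The clause (x5) is unit, so x5 = 1.
The clause (x1) is unit, so x1 = 1.
Branch on x4: set x4 = 1.
The clause (~x6) is unit, so x6 = 0.
All clauses are satisfied.
A satisfying assignment: x1: 1, x2: 1, x3: 0, x4: 1, x5: 1, x6: 0, x7: 0, x8: 0, x9: 1.

Satisfiable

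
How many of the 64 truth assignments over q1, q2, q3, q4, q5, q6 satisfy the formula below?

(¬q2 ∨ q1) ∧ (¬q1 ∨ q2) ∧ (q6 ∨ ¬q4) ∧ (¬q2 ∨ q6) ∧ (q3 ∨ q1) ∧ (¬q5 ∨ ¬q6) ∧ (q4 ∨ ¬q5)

There are 2^6 = 64 truth assignments over (q1, q2, q3, q4, q5, q6).
Split on q1. With q1 = True, the clauses containing q1 are satisfied and ¬q1 drops from the rest; 4 of the 2^5 = 32 assignments to the other variables satisfy what remains.
With q1 = False, by the same count on the reduced clause set, 3 assignments work.
(One model: q1=F, q2=F, q3=T, q4=F, q5=F, q6=F.)
Total: 4 + 3 = 7.

7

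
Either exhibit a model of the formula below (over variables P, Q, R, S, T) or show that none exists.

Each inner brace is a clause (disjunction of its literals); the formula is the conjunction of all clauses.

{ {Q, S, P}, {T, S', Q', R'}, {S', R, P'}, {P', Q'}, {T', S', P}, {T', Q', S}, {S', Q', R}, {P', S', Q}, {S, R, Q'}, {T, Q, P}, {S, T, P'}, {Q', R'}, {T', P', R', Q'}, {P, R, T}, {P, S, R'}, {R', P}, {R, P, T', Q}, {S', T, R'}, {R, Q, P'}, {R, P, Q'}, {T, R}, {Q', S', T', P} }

Branch on P: set P = 1.
The clause (Q') is unit, so Q = 0.
The clause (S') is unit, so S = 0.
The clause (T) is unit, so T = 1.
The clause (R) is unit, so R = 1.
Every clause now holds.

P=1,  Q=0,  R=1,  S=0,  T=1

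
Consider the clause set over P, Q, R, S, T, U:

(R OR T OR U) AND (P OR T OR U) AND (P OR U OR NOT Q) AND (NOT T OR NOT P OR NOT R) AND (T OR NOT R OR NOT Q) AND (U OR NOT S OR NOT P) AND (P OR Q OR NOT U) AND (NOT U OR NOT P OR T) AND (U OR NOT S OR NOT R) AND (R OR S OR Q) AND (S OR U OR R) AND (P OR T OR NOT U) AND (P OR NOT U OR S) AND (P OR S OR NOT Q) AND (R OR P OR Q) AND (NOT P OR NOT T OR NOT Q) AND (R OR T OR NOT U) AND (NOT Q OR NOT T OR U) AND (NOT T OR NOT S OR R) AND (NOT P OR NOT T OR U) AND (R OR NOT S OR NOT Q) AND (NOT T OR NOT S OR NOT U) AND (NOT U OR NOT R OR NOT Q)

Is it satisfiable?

Case R = true:
Case T = false:
(NOT Q) alone gives Q = false.
Case P = true:
(NOT U) alone gives U = false.
(NOT S) alone gives S = false.
Every clause now holds.
A satisfying assignment: P: true,  Q: false,  R: true,  S: false,  T: false,  U: false.

Yes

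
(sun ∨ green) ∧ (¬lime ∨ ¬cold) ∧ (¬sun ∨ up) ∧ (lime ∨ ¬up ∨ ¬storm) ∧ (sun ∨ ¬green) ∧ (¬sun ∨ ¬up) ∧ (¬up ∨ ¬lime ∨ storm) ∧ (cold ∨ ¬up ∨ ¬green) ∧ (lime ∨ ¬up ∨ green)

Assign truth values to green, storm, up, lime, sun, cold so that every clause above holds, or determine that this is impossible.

UNSATISFIABLE

Try sun = True.
From the singleton clause (up), up = True.
That conflicts with the unit clause (¬up).
That branch fails; take sun = False instead.
From the singleton clause (green), green = True.
That conflicts with the unit clause (¬green).
Neither sun = True nor sun = False works.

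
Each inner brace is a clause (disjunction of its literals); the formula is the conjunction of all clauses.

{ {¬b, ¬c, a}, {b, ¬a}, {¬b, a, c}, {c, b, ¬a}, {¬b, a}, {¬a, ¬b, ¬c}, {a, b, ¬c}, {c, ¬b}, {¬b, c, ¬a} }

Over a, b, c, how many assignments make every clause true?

1

There are 2^3 = 8 truth assignments over (a, b, c).
Split on b. With b = True, the clauses containing b are satisfied and ¬b drops from the rest; 0 of the 2^2 = 4 assignments to the other variables satisfy what remains.
With b = False, by the same count on the reduced clause set, 1 assignment works.
Total: 0 + 1 = 1.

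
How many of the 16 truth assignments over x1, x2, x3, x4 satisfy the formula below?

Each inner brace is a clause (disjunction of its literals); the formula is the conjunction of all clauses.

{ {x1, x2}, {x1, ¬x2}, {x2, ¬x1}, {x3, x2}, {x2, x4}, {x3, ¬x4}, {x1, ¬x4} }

3

There are 2^4 = 16 truth assignments over (x1, x2, x3, x4).
Check each against the 7 clauses (columns in the order x1, x2, x3, x4):
  F F F F  ✗ fails (x1 ∨ x2)
  F F F T  ✗ fails (x1 ∨ x2)
  F F T F  ✗ fails (x1 ∨ x2)
  F F T T  ✗ fails (x1 ∨ x2)
  F T F F  ✗ fails (x1 ∨ ¬x2)
  F T F T  ✗ fails (x1 ∨ ¬x2)
  F T T F  ✗ fails (x1 ∨ ¬x2)
  F T T T  ✗ fails (x1 ∨ ¬x2)
  T F F F  ✗ fails (x2 ∨ ¬x1)
  T F F T  ✗ fails (x2 ∨ ¬x1)
  T F T F  ✗ fails (x2 ∨ ¬x1)
  T F T T  ✗ fails (x2 ∨ ¬x1)
  T T F F  ✓ satisfies all
  T T F T  ✗ fails (x3 ∨ ¬x4)
  T T T F  ✓ satisfies all
  T T T T  ✓ satisfies all
3 of the 16 rows are models.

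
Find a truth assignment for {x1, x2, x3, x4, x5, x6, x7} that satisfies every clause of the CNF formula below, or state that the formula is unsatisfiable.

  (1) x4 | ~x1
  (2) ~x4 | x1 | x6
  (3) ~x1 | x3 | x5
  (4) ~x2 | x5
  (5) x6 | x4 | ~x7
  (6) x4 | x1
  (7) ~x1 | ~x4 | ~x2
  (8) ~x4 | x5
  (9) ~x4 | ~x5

UNSATISFIABLE

Branch on x4: set x4 = 1.
From the singleton clause (x5), x5 = 1.
But (~x5) is also a unit clause — contradiction.
That branch fails; take x4 = 0 instead.
From the singleton clause (~x1), x1 = 0.
But (x1) is also a unit clause — contradiction.
Both values of x4 lead to a conflict.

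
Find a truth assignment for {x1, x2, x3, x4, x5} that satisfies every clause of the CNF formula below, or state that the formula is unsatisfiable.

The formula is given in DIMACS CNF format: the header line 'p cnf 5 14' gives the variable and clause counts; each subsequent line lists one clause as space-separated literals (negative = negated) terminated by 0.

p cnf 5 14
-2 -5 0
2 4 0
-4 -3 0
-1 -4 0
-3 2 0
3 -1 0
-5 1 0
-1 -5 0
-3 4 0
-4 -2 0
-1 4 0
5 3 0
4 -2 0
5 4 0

UNSATISFIABLE

Suppose x2 = False.
(x4) alone gives x4 = True.
(¬x3) alone gives x3 = False.
(¬x1) alone gives x1 = False.
(¬x5) alone gives x5 = False.
Now (x5) is unsatisfied and unit — conflict.
That branch fails; take x2 = True instead.
(¬x5) alone gives x5 = False.
(¬x4) alone gives x4 = False.
Now (x4) is unsatisfied and unit — conflict.
Both values of x2 lead to a conflict.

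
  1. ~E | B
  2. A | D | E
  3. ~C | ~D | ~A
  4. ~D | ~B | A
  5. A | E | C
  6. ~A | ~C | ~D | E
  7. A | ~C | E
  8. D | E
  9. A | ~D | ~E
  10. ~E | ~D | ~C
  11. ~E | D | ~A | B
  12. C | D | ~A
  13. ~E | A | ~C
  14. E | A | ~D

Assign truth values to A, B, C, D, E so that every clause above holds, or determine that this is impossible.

A: 1; B: 1; C: 0; D: 1; E: 1

Suppose E = 1.
From the singleton clause (B), B = 1.
Suppose D = 1.
From the singleton clause (A), A = 1.
From the singleton clause (~C), C = 0.
All clauses are satisfied.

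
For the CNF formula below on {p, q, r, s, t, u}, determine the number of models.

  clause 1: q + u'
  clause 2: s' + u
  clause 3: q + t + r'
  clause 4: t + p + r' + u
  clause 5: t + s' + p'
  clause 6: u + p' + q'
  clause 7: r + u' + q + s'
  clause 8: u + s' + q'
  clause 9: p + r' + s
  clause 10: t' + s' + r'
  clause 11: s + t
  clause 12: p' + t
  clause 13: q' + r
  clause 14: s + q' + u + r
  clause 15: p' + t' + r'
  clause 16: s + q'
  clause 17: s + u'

3

There are 2^6 = 64 truth assignments over (p, q, r, s, t, u).
Split on s. With s = 1, the clauses containing s are satisfied and s' drops from the rest; 1 of the 2^5 = 32 assignments to the other variables satisfy what remains.
With s = 0, by the same count on the reduced clause set, 2 assignments work.
(One model: p=F, q=F, r=F, s=F, t=T, u=F.)
Total: 1 + 2 = 3.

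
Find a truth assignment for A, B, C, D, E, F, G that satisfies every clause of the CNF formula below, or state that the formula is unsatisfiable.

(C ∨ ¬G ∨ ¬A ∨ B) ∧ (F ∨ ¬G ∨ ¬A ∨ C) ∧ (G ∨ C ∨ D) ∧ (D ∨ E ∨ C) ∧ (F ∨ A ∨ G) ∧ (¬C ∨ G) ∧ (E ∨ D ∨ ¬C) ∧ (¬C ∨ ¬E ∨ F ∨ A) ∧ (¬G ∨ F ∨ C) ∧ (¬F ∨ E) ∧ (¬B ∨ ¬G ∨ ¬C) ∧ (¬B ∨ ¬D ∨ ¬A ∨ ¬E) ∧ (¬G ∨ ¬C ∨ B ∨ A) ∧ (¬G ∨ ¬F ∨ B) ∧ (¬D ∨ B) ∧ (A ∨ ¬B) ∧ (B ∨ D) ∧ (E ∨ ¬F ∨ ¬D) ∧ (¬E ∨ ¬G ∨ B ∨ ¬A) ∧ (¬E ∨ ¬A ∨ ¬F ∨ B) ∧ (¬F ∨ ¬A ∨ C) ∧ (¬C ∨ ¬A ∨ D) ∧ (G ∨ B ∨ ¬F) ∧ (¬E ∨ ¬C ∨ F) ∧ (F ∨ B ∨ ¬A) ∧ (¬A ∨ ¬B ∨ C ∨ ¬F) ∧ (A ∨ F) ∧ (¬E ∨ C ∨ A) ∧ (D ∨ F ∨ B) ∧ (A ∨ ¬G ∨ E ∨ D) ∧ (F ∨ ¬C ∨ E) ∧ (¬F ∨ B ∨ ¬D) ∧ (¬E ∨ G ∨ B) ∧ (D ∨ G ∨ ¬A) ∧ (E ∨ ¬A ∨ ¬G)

Branch on C: set C = False.
Branch on G: set G = False.
Unit clause (D) forces D = True.
Unit clause (B) forces B = True.
Unit clause (A) forces A = True.
Unit clause (¬E) forces E = False.
Unit clause (¬F) forces F = False.
All clauses are satisfied.

A=True,  B=True,  C=False,  D=True,  E=False,  F=False,  G=False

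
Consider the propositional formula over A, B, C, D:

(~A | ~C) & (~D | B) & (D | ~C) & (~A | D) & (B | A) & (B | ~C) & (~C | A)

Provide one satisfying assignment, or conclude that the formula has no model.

Suppose A = 0.
The clause (B) is unit, so B = 1.
The clause (~C) is unit, so C = 0.
All clauses hold; D can take either value.

A: 0,  B: 1,  C: 0,  D: 1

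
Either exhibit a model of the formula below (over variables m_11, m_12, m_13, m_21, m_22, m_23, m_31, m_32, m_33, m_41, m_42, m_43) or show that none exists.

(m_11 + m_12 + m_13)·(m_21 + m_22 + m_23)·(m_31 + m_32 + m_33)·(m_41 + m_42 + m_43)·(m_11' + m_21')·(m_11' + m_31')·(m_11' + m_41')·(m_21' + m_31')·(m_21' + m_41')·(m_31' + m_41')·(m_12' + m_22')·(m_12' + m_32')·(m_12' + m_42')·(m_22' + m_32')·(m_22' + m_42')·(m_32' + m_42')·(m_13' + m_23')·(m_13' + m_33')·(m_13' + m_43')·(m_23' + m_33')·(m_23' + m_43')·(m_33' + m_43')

UNSATISFIABLE

Suppose m_11 = 0.
Suppose m_12 = 1.
From the singleton clause (m_22'), m_22 = 0.
From the singleton clause (m_32'), m_32 = 0.
From the singleton clause (m_42'), m_42 = 0.
Suppose m_21 = 1.
From the singleton clause (m_31'), m_31 = 0.
From the singleton clause (m_33), m_33 = 1.
From the singleton clause (m_41'), m_41 = 0.
From the singleton clause (m_43), m_43 = 1.
Now (m_43') is unsatisfied and unit — conflict.
Backtrack on m_21: now try m_21 = 0.
From the singleton clause (m_23), m_23 = 1.
From the singleton clause (m_13'), m_13 = 0.
From the singleton clause (m_33'), m_33 = 0.
From the singleton clause (m_31), m_31 = 1.
From the singleton clause (m_41'), m_41 = 0.
From the singleton clause (m_43), m_43 = 1.
Now (m_43') is unsatisfied and unit — conflict.
Either choice for m_21 ends in contradiction.
Backtrack on m_12: now try m_12 = 0.
From the singleton clause (m_13), m_13 = 1.
From the singleton clause (m_23'), m_23 = 0.
From the singleton clause (m_33'), m_33 = 0.
From the singleton clause (m_43'), m_43 = 0.
Suppose m_21 = 1.
From the singleton clause (m_31'), m_31 = 0.
From the singleton clause (m_32), m_32 = 1.
From the singleton clause (m_41'), m_41 = 0.
From the singleton clause (m_42), m_42 = 1.
Now (m_42') is unsatisfied and unit — conflict.
Backtrack on m_21: now try m_21 = 0.
From the singleton clause (m_22), m_22 = 1.
From the singleton clause (m_32'), m_32 = 0.
From the singleton clause (m_31), m_31 = 1.
From the singleton clause (m_41'), m_41 = 0.
From the singleton clause (m_42), m_42 = 1.
Now (m_42') is unsatisfied and unit — conflict.
Either choice for m_21 ends in contradiction.
Either choice for m_12 ends in contradiction.
Backtrack on m_11: now try m_11 = 1.
From the singleton clause (m_21'), m_21 = 0.
From the singleton clause (m_31'), m_31 = 0.
From the singleton clause (m_41'), m_41 = 0.
Suppose m_22 = 1.
From the singleton clause (m_12'), m_12 = 0.
From the singleton clause (m_32'), m_32 = 0.
From the singleton clause (m_33), m_33 = 1.
From the singleton clause (m_42'), m_42 = 0.
From the singleton clause (m_43), m_43 = 1.
Now (m_43') is unsatisfied and unit — conflict.
Backtrack on m_22: now try m_22 = 0.
From the singleton clause (m_23), m_23 = 1.
From the singleton clause (m_13'), m_13 = 0.
From the singleton clause (m_33'), m_33 = 0.
From the singleton clause (m_32), m_32 = 1.
From the singleton clause (m_12'), m_12 = 0.
From the singleton clause (m_42'), m_42 = 0.
From the singleton clause (m_43), m_43 = 1.
Now (m_43') is unsatisfied and unit — conflict.
Either choice for m_22 ends in contradiction.
Either choice for m_11 ends in contradiction.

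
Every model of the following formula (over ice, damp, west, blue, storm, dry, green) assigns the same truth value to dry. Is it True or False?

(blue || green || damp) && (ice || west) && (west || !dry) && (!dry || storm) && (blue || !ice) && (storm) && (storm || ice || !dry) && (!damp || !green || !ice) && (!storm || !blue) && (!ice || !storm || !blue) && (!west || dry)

True

Suppose dry = false.
From the singleton clause (storm), storm = true.
From the singleton clause (!blue), blue = false.
From the singleton clause (!ice), ice = false.
From the singleton clause (west), west = true.
But (!west) is also a unit clause — contradiction.
So every satisfying assignment has dry = True.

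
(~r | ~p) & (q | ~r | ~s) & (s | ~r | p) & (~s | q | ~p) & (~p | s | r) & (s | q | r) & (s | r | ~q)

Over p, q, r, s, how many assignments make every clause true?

4

There are 2^4 = 16 truth assignments over (p, q, r, s).
Check each against the 7 clauses (columns in the order p, q, r, s):
  F F F F  ✗ fails (s | q | r)
  F F F T  ✓ satisfies all
  F F T F  ✗ fails (s | ~r | p)
  F F T T  ✗ fails (q | ~r | ~s)
  F T F F  ✗ fails (s | r | ~q)
  F T F T  ✓ satisfies all
  F T T F  ✗ fails (s | ~r | p)
  F T T T  ✓ satisfies all
  T F F F  ✗ fails (~p | s | r)
  T F F T  ✗ fails (~s | q | ~p)
  T F T F  ✗ fails (~r | ~p)
  T F T T  ✗ fails (~r | ~p)
  T T F F  ✗ fails (~p | s | r)
  T T F T  ✓ satisfies all
  T T T F  ✗ fails (~r | ~p)
  T T T T  ✗ fails (~r | ~p)
4 of the 16 rows are models.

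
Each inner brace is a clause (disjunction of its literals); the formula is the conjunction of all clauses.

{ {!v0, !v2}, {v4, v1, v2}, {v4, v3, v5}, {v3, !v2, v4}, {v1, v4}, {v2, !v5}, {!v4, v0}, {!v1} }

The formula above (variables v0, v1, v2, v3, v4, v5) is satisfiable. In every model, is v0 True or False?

True

Suppose v0 = false.
From the singleton clause (!v4), v4 = false.
From the singleton clause (v1), v1 = true.
But (!v1) is also a unit clause — contradiction.
So every satisfying assignment has v0 = True.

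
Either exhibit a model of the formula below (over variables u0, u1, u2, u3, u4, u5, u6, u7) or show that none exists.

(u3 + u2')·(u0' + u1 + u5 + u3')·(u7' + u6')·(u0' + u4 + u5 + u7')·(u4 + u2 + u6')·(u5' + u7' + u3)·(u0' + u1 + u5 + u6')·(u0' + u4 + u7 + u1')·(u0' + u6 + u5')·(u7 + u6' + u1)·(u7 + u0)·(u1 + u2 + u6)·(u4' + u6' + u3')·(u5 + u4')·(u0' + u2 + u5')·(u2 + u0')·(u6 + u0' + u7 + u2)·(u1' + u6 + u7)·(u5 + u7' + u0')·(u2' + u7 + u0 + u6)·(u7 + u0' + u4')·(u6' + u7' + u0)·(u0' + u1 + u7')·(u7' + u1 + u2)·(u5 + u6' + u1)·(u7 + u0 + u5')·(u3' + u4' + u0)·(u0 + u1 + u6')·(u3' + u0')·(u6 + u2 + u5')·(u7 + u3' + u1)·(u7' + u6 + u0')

u0 ↦ 0; u1 ↦ 1; u2 ↦ 1; u3 ↦ 1; u4 ↦ 0; u5 ↦ 0; u6 ↦ 0; u7 ↦ 1

Suppose u3 = 1.
From the singleton clause (u0'), u0 = 0.
From the singleton clause (u7), u7 = 1.
From the singleton clause (u6'), u6 = 0.
From the singleton clause (u4'), u4 = 0.
Suppose u1 = 1.
Suppose u2 = 1.
Every clause is now satisfied; u5 is unconstrained.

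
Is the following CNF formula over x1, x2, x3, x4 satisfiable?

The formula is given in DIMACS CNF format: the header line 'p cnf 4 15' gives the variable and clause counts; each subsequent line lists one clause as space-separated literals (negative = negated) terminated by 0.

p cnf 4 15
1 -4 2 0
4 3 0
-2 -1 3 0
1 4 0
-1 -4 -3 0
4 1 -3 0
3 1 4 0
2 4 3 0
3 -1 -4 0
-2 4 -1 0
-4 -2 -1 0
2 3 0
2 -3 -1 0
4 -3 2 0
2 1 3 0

Yes

Case x4 = True:
Case x1 = False:
Unit clause (x2) forces x2 = True.
All clauses hold; x3 can take either value.
A satisfying assignment: x1=False,  x2=True,  x3=False,  x4=True.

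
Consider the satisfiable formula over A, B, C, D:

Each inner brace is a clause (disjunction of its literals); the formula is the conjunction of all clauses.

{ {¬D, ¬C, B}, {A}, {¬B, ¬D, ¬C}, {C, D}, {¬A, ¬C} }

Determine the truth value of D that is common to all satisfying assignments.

True

Suppose D = False.
From the singleton clause (A), A = True.
From the singleton clause (C), C = True.
Now (¬C) is unsatisfied and unit — conflict.
So every satisfying assignment has D = True.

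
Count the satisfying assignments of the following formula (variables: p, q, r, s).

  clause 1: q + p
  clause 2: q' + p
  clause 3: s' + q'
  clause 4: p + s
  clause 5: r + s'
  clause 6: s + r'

There are 2^4 = 16 truth assignments over (p, q, r, s).
Check each against the 6 clauses (columns in the order p, q, r, s):
  F F F F  ✗ fails (q + p)
  F F F T  ✗ fails (q + p)
  F F T F  ✗ fails (q + p)
  F F T T  ✗ fails (q + p)
  F T F F  ✗ fails (q' + p)
  F T F T  ✗ fails (q' + p)
  F T T F  ✗ fails (q' + p)
  F T T T  ✗ fails (q' + p)
  T F F F  ✓ satisfies all
  T F F T  ✗ fails (r + s')
  T F T F  ✗ fails (s + r')
  T F T T  ✓ satisfies all
  T T F F  ✓ satisfies all
  T T F T  ✗ fails (s' + q')
  T T T F  ✗ fails (s + r')
  T T T T  ✗ fails (s' + q')
3 of the 16 rows are models.

3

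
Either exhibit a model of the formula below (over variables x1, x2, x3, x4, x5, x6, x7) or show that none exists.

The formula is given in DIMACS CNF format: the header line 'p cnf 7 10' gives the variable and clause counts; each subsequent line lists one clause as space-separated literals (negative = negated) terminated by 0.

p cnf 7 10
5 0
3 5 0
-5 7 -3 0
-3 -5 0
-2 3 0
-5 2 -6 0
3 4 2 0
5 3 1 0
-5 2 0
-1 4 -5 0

The clause (x5) is unit, so x5 = True.
The clause (¬x3) is unit, so x3 = False.
The clause (¬x2) is unit, so x2 = False.
That conflicts with the unit clause (x2).

UNSATISFIABLE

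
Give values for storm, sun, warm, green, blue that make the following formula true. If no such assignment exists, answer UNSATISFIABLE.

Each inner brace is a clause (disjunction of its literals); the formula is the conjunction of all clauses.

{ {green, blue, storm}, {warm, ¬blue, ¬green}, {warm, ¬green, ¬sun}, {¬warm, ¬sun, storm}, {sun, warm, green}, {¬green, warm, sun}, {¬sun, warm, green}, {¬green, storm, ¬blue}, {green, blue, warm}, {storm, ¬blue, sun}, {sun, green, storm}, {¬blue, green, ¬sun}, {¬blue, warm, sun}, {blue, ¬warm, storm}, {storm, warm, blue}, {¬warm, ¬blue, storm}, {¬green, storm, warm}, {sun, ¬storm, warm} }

storm ↦ True, sun ↦ True, warm ↦ True, green ↦ True, blue ↦ True

Case green = True:
Case warm = True:
Case sun = True:
Unit clause (storm) forces storm = True.
No clause remains; blue is free.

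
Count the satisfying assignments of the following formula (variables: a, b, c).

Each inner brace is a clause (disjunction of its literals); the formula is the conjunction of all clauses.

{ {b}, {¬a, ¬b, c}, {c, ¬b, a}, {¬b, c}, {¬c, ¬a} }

There are 2^3 = 8 truth assignments over (a, b, c).
Check each against the 5 clauses (columns in the order a, b, c):
  F F F  ✗ fails (b)
  F F T  ✗ fails (b)
  F T F  ✗ fails (c ∨ ¬b ∨ a)
  F T T  ✓ satisfies all
  T F F  ✗ fails (b)
  T F T  ✗ fails (b)
  T T F  ✗ fails (¬a ∨ ¬b ∨ c)
  T T T  ✗ fails (¬c ∨ ¬a)
1 of the 8 rows is a model.

1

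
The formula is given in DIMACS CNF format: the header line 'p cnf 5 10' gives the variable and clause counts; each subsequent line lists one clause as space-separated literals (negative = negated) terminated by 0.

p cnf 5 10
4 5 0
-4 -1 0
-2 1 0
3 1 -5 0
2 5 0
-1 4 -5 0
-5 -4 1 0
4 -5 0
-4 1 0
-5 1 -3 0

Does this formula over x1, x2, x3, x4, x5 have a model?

Case x4 = True:
Unit clause (¬x1) forces x1 = False.
Now (x1) is unsatisfied and unit — conflict.
Undo x4 and try x4 = False.
Unit clause (x5) forces x5 = True.
Now (¬x5) is unsatisfied and unit — conflict.
Both values of x4 lead to a conflict.
No assignment satisfies every clause.

No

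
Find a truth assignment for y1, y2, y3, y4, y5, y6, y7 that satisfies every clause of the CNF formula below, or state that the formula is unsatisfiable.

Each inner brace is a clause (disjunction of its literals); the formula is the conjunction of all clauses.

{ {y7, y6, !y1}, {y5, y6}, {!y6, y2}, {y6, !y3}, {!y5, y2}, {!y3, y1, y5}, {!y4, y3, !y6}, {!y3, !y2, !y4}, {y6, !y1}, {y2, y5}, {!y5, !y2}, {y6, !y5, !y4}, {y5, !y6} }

Suppose y5 = true.
(y2) alone gives y2 = true.
That conflicts with the unit clause (!y2).
So y5 must be the other value — set y5 = false.
(y6) alone gives y6 = true.
That conflicts with the unit clause (!y6).
Either choice for y5 ends in contradiction.

UNSATISFIABLE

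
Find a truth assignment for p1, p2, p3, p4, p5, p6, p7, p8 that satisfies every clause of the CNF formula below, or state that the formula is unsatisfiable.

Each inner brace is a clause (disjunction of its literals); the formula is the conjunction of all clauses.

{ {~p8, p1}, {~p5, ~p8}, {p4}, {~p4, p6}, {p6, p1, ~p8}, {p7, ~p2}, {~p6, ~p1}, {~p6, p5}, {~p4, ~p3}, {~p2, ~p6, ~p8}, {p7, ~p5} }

From the singleton clause (p4), p4 = 1.
From the singleton clause (p6), p6 = 1.
From the singleton clause (~p1), p1 = 0.
From the singleton clause (~p8), p8 = 0.
From the singleton clause (p5), p5 = 1.
From the singleton clause (~p3), p3 = 0.
From the singleton clause (p7), p7 = 1.
All clauses hold; p2 can take either value.

p1: 0, p2: 1, p3: 0, p4: 1, p5: 1, p6: 1, p7: 1, p8: 0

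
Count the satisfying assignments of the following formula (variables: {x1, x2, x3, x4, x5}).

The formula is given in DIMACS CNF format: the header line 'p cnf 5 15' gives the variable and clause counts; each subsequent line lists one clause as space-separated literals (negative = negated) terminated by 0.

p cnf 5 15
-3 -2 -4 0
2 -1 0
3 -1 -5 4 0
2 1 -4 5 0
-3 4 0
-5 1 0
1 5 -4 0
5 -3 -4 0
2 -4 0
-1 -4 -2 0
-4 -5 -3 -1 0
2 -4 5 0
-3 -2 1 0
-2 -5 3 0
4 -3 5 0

3

There are 2^5 = 32 truth assignments over (x1, x2, x3, x4, x5).
Split on x4. With x4 = True, the clauses containing x4 are satisfied and ¬x4 drops from the rest; 0 of the 2^4 = 16 assignments to the other variables satisfy what remains.
With x4 = False, by the same count on the reduced clause set, 3 assignments work.
(One model: x1=F, x2=F, x3=F, x4=F, x5=F.)
Total: 0 + 3 = 3.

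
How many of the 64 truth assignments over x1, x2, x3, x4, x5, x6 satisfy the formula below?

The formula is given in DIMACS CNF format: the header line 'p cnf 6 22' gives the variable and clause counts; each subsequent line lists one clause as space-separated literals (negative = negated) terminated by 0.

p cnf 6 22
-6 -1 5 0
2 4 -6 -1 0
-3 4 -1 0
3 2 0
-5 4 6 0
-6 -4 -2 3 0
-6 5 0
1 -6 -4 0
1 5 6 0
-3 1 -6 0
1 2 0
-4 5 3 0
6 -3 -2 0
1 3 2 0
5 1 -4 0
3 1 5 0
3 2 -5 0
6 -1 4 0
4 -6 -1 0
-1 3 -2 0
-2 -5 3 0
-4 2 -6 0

There are 2^6 = 64 truth assignments over (x1, x2, x3, x4, x5, x6).
Split on x3. With x3 = True, the clauses containing x3 are satisfied and ¬x3 drops from the rest; 3 of the 2^5 = 32 assignments to the other variables satisfy what remains.
With x3 = False, by the same count on the reduced clause set, 0 assignments work.
(One model: x1=T, x2=F, x3=T, x4=T, x5=F, x6=F.)
Total: 3 + 0 = 3.

3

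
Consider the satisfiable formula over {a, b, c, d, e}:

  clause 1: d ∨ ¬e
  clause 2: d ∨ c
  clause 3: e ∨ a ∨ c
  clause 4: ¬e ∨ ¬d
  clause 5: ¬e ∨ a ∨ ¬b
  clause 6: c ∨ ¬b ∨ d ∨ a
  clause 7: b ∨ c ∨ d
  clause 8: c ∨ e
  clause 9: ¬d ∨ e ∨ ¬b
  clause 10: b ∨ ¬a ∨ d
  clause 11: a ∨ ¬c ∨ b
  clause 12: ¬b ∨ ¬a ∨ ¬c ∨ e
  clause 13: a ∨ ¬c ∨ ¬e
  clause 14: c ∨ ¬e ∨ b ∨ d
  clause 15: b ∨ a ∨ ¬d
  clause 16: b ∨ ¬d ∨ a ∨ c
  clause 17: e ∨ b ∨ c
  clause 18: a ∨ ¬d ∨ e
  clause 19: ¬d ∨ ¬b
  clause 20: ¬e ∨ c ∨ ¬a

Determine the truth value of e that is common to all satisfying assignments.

Suppose e = True.
Unit clause (d) forces d = True.
Now (¬d) is unsatisfied and unit — conflict.
So every satisfying assignment has e = False.

False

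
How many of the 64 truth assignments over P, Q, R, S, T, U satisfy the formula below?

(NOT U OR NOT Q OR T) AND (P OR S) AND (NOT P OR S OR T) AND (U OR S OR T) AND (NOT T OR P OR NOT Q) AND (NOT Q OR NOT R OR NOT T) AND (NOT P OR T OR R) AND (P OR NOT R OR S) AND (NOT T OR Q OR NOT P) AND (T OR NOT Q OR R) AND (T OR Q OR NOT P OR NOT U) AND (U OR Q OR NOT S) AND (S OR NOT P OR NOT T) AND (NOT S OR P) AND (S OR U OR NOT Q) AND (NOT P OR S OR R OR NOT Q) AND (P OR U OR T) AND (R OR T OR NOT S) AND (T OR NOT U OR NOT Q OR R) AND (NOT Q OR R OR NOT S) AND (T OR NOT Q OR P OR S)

1

There are 2^6 = 64 truth assignments over (P, Q, R, S, T, U).
Split on P. With P = true, the clauses containing P are satisfied and NOT P drops from the rest; 1 of the 2^5 = 32 assignments to the other variables satisfy what remains.
With P = false, by the same count on the reduced clause set, 0 assignments work.
(One model: P=T, Q=T, R=T, S=T, T=F, U=F.)
Total: 1 + 0 = 1.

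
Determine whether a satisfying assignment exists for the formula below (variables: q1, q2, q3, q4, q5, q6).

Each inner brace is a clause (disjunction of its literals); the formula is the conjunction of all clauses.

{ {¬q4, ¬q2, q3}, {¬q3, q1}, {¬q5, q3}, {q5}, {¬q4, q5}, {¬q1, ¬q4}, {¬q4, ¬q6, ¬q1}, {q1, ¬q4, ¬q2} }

The clause (q5) is unit, so q5 = True.
The clause (q3) is unit, so q3 = True.
The clause (q1) is unit, so q1 = True.
The clause (¬q4) is unit, so q4 = False.
No clause remains; q2, q6 are free.
A satisfying assignment: q1 ↦ True, q2 ↦ False, q3 ↦ True, q4 ↦ False, q5 ↦ True, q6 ↦ True.

Yes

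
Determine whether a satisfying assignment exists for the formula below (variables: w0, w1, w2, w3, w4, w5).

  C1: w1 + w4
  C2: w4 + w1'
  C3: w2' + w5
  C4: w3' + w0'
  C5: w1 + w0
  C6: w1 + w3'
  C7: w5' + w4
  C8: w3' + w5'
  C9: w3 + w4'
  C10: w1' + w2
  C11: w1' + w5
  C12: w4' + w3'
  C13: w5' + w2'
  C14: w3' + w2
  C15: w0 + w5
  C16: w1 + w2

No

Case w1 = 1:
(w4) alone gives w4 = 1.
(w3) alone gives w3 = 1.
That conflicts with the unit clause (w3').
So w1 must be the other value — set w1 = 0.
(w4) alone gives w4 = 1.
(w0) alone gives w0 = 1.
(w3') alone gives w3 = 0.
That conflicts with the unit clause (w3).
Either choice for w1 ends in contradiction.
No assignment satisfies every clause.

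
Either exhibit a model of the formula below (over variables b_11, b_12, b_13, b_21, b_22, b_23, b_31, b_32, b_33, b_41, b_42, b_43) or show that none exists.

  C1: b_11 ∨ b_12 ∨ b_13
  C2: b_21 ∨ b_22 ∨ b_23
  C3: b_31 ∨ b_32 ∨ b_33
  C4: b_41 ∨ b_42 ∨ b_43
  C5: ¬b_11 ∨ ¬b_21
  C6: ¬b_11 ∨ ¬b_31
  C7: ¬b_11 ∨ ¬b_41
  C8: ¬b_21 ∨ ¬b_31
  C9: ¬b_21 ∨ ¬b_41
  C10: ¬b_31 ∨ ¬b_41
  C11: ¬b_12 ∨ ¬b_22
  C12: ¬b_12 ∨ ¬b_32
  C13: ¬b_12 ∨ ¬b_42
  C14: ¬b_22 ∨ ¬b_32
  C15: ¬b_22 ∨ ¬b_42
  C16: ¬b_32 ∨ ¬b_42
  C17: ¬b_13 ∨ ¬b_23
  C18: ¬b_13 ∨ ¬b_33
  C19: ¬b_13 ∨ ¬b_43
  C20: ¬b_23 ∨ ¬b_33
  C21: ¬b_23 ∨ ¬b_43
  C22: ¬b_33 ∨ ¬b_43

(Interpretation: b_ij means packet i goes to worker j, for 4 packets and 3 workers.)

Case b_11 = False:
Case b_12 = True:
Unit clause (¬b_22) forces b_22 = False.
Unit clause (¬b_32) forces b_32 = False.
Unit clause (¬b_42) forces b_42 = False.
Case b_21 = True:
Unit clause (¬b_31) forces b_31 = False.
Unit clause (b_33) forces b_33 = True.
Unit clause (¬b_41) forces b_41 = False.
Unit clause (b_43) forces b_43 = True.
But (¬b_43) is also a unit clause — contradiction.
Backtrack on b_21: now try b_21 = False.
Unit clause (b_23) forces b_23 = True.
Unit clause (¬b_13) forces b_13 = False.
Unit clause (¬b_33) forces b_33 = False.
Unit clause (b_31) forces b_31 = True.
Unit clause (¬b_41) forces b_41 = False.
Unit clause (b_43) forces b_43 = True.
But (¬b_43) is also a unit clause — contradiction.
Either choice for b_21 ends in contradiction.
Backtrack on b_12: now try b_12 = False.
Unit clause (b_13) forces b_13 = True.
Unit clause (¬b_23) forces b_23 = False.
Unit clause (¬b_33) forces b_33 = False.
Unit clause (¬b_43) forces b_43 = False.
Case b_21 = True:
Unit clause (¬b_31) forces b_31 = False.
Unit clause (b_32) forces b_32 = True.
Unit clause (¬b_41) forces b_41 = False.
Unit clause (b_42) forces b_42 = True.
But (¬b_42) is also a unit clause — contradiction.
Backtrack on b_21: now try b_21 = False.
Unit clause (b_22) forces b_22 = True.
Unit clause (¬b_32) forces b_32 = False.
Unit clause (b_31) forces b_31 = True.
Unit clause (¬b_41) forces b_41 = False.
Unit clause (b_42) forces b_42 = True.
But (¬b_42) is also a unit clause — contradiction.
Either choice for b_21 ends in contradiction.
Either choice for b_12 ends in contradiction.
Backtrack on b_11: now try b_11 = True.
Unit clause (¬b_21) forces b_21 = False.
Unit clause (¬b_31) forces b_31 = False.
Unit clause (¬b_41) forces b_41 = False.
Case b_22 = True:
Unit clause (¬b_12) forces b_12 = False.
Unit clause (¬b_32) forces b_32 = False.
Unit clause (b_33) forces b_33 = True.
Unit clause (¬b_42) forces b_42 = False.
Unit clause (b_43) forces b_43 = True.
But (¬b_43) is also a unit clause — contradiction.
Backtrack on b_22: now try b_22 = False.
Unit clause (b_23) forces b_23 = True.
Unit clause (¬b_13) forces b_13 = False.
Unit clause (¬b_33) forces b_33 = False.
Unit clause (b_32) forces b_32 = True.
Unit clause (¬b_12) forces b_12 = False.
Unit clause (¬b_42) forces b_42 = False.
Unit clause (b_43) forces b_43 = True.
But (¬b_43) is also a unit clause — contradiction.
Either choice for b_22 ends in contradiction.
Either choice for b_11 ends in contradiction.

UNSATISFIABLE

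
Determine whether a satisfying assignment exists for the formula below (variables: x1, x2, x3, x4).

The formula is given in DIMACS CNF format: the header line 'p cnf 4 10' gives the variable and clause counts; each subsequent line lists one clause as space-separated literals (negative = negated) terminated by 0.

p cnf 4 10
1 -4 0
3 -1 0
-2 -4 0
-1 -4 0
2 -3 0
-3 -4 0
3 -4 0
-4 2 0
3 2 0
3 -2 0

Yes, satisfiable

Branch on x1: set x1 = True.
From the singleton clause (x3), x3 = True.
From the singleton clause (¬x4), x4 = False.
From the singleton clause (x2), x2 = True.
This assignment satisfies each clause.
A satisfying assignment: x1 ↦ True, x2 ↦ True, x3 ↦ True, x4 ↦ False.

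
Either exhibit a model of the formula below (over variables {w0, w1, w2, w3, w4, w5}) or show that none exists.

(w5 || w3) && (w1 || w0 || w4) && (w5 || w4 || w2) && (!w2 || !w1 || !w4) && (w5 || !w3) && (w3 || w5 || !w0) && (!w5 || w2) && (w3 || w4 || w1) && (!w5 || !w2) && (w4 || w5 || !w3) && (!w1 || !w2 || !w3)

UNSATISFIABLE

Try w5 = true.
From the singleton clause (w2), w2 = true.
That conflicts with the unit clause (!w2).
So w5 must be the other value — set w5 = false.
From the singleton clause (w3), w3 = true.
That conflicts with the unit clause (!w3).
Both values of w5 lead to a conflict.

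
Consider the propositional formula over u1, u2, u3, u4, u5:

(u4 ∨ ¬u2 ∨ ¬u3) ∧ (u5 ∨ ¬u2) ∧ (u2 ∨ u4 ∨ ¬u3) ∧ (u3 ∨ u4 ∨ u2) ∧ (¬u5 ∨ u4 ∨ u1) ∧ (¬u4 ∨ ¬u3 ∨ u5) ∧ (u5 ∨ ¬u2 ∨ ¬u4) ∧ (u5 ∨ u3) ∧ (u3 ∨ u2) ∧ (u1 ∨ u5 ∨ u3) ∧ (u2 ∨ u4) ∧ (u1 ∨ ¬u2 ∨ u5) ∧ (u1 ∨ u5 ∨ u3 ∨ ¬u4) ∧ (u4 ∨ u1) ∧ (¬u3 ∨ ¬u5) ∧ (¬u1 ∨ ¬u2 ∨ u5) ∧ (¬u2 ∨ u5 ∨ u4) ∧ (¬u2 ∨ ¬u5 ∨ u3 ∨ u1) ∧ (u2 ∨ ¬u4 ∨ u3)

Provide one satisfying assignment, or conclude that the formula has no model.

u1 ↦ True; u2 ↦ True; u3 ↦ False; u4 ↦ False; u5 ↦ True

Case u5 = True:
(¬u3) alone gives u3 = False.
(u2) alone gives u2 = True.
(u1) alone gives u1 = True.
Every clause is now satisfied; u4 is unconstrained.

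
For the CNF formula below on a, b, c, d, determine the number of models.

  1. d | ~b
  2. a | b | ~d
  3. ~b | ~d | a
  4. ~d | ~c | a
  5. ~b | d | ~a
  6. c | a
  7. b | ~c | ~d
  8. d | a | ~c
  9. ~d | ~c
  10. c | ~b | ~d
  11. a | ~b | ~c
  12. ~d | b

There are 2^4 = 16 truth assignments over (a, b, c, d).
Check each against the 12 clauses (columns in the order a, b, c, d):
  F F F F  ✗ fails (c | a)
  F F F T  ✗ fails (a | b | ~d)
  F F T F  ✗ fails (d | a | ~c)
  F F T T  ✗ fails (a | b | ~d)
  F T F F  ✗ fails (d | ~b)
  F T F T  ✗ fails (~b | ~d | a)
  F T T F  ✗ fails (d | ~b)
  F T T T  ✗ fails (~b | ~d | a)
  T F F F  ✓ satisfies all
  T F F T  ✗ fails (~d | b)
  T F T F  ✓ satisfies all
  T F T T  ✗ fails (b | ~c | ~d)
  T T F F  ✗ fails (d | ~b)
  T T F T  ✗ fails (c | ~b | ~d)
  T T T F  ✗ fails (d | ~b)
  T T T T  ✗ fails (~d | ~c)
2 of the 16 rows are models.

2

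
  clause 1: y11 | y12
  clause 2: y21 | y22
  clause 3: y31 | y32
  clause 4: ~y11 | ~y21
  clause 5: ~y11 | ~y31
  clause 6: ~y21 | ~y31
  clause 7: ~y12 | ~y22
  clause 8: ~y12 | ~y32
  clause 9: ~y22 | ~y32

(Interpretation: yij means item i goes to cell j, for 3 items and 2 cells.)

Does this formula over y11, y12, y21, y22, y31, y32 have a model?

Suppose y11 = 1.
From the singleton clause (~y21), y21 = 0.
From the singleton clause (y22), y22 = 1.
From the singleton clause (~y31), y31 = 0.
From the singleton clause (y32), y32 = 1.
That conflicts with the unit clause (~y32).
Undo y11 and try y11 = 0.
From the singleton clause (y12), y12 = 1.
From the singleton clause (~y22), y22 = 0.
From the singleton clause (y21), y21 = 1.
From the singleton clause (~y31), y31 = 0.
From the singleton clause (y32), y32 = 1.
That conflicts with the unit clause (~y32).
Either choice for y11 ends in contradiction.
No assignment satisfies every clause.

No, unsatisfiable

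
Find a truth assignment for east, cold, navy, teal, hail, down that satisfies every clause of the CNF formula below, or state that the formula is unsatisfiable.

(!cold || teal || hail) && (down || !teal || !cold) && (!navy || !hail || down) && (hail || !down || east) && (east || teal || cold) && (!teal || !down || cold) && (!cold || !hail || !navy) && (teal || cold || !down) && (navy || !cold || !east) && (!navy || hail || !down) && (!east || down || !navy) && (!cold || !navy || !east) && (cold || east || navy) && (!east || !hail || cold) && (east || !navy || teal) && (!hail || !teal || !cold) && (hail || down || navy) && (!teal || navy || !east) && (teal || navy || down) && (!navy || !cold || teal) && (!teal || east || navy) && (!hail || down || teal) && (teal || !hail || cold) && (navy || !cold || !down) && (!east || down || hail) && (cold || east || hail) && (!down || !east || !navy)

UNSATISFIABLE

Suppose cold = false.
Suppose east = true.
From the singleton clause (!hail), hail = false.
From the singleton clause (down), down = true.
From the singleton clause (!teal), teal = false.
But (teal) is also a unit clause — contradiction.
Backtrack on east: now try east = false.
From the singleton clause (teal), teal = true.
From the singleton clause (!down), down = false.
From the singleton clause (navy), navy = true.
From the singleton clause (!hail), hail = false.
But (hail) is also a unit clause — contradiction.
Both values of east lead to a conflict.
Backtrack on cold: now try cold = true.
Suppose teal = true.
From the singleton clause (down), down = true.
From the singleton clause (!hail), hail = false.
From the singleton clause (east), east = true.
From the singleton clause (navy), navy = true.
But (!navy) is also a unit clause — contradiction.
Backtrack on teal: now try teal = false.
From the singleton clause (hail), hail = true.
From the singleton clause (!navy), navy = false.
From the singleton clause (!east), east = false.
From the singleton clause (down), down = true.
But (!down) is also a unit clause — contradiction.
Both values of teal lead to a conflict.
Both values of cold lead to a conflict.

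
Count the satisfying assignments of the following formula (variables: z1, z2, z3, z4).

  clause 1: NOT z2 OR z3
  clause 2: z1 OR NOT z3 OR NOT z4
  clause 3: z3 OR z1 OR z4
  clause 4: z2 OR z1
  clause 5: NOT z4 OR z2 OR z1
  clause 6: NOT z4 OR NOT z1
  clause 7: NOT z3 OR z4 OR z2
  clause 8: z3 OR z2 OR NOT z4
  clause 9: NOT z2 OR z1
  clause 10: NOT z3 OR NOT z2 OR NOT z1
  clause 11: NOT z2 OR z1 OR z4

There are 2^4 = 16 truth assignments over (z1, z2, z3, z4).
Split on z3. With z3 = true, the clauses containing z3 are satisfied and NOT z3 drops from the rest; 0 of the 2^3 = 8 assignments to the other variables satisfy what remains.
With z3 = false, by the same count on the reduced clause set, 1 assignment works.
(One model: z1=T, z2=F, z3=F, z4=F.)
Total: 0 + 1 = 1.

1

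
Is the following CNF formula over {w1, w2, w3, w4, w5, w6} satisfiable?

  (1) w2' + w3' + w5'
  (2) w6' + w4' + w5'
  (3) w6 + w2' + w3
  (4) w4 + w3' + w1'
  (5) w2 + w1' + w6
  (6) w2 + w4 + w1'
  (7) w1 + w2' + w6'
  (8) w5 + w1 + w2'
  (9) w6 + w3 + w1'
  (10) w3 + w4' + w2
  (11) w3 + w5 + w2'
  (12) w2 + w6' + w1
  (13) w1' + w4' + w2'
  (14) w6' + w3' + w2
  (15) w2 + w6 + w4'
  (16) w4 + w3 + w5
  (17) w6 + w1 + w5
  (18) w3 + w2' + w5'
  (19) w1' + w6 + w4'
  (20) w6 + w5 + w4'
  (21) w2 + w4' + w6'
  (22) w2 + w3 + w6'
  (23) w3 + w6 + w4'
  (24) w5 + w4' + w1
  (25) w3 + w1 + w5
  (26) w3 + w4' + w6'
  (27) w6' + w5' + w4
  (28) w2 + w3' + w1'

Branch on w2: set w2 = 0.
Branch on w1: set w1 = 0.
(w6') alone gives w6 = 0.
(w4') alone gives w4 = 0.
(w5) alone gives w5 = 1.
No clause remains; w3 is free.
A satisfying assignment: w1 ↦ 0, w2 ↦ 0, w3 ↦ 0, w4 ↦ 0, w5 ↦ 1, w6 ↦ 0.

Yes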